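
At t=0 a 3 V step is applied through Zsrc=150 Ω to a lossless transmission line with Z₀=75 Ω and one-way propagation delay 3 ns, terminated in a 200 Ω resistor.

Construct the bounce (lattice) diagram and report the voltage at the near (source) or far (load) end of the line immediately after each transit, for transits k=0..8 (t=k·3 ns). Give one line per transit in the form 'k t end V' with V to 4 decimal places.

0 0 source 1.0000
1 3 load 1.4545
2 6 source 1.6061
3 9 load 1.6749
4 12 source 1.6979
5 15 load 1.7083
6 18 source 1.7118
7 21 load 1.7134
8 24 source 1.7139

Γ_L=0.454545, Γ_S=0.333333; launch V₁=3·75/225=1.000000
k=0 src: V=1.0000
k=1 load: inc=1.000000, refl=1.000000·0.454545=0.4545; V=0.000000+1.000000+0.454545=1.4545
k=2 src: inc=0.454545, refl=0.454545·0.333333=0.1515; V=1.000000+0.454545+0.151515=1.6061
k=3 load: inc=0.151515, refl=0.151515·0.454545=0.0689; V=1.454545+0.151515+0.068871=1.6749
k=4 src: inc=0.068871, refl=0.068871·0.333333=0.0230; V=1.606061+0.068871+0.022957=1.6979
k=5 load: inc=0.022957, refl=0.022957·0.454545=0.0104; V=1.674931+0.022957+0.010435=1.7083
k=6 src: inc=0.010435, refl=0.010435·0.333333=0.0035; V=1.697888+0.010435+0.003478=1.7118
k=7 load: inc=0.003478, refl=0.003478·0.454545=0.0016; V=1.708323+0.003478+0.001581=1.7134
k=8 src: inc=0.001581, refl=0.001581·0.333333=0.0005; V=1.711801+0.001581+0.000527=1.7139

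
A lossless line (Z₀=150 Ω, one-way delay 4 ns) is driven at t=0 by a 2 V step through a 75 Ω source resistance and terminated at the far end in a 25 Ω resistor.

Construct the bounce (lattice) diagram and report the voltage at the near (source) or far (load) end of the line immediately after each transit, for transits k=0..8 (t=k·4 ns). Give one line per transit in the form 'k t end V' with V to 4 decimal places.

0 0 source 1.3333
1 4 load 0.3810
2 8 source 0.6984
3 12 load 0.4717
4 16 source 0.5472
5 20 load 0.4933
6 24 source 0.5112
7 28 load 0.4984
8 32 source 0.5027

Γ_L=-0.714286, Γ_S=-0.333333; launch V₁=2·150/225=1.333333
k=0 src: V=1.3333
k=1 load: inc=1.333333, refl=1.333333·-0.714286=-0.9524; V=0.000000+1.333333+-0.952381=0.3810
k=2 src: inc=-0.952381, refl=-0.952381·-0.333333=0.3175; V=1.333333+-0.952381+0.317460=0.6984
k=3 load: inc=0.317460, refl=0.317460·-0.714286=-0.2268; V=0.380952+0.317460+-0.226757=0.4717
k=4 src: inc=-0.226757, refl=-0.226757·-0.333333=0.0756; V=0.698413+-0.226757+0.075586=0.5472
k=5 load: inc=0.075586, refl=0.075586·-0.714286=-0.0540; V=0.471655+0.075586+-0.053990=0.4933
k=6 src: inc=-0.053990, refl=-0.053990·-0.333333=0.0180; V=0.547241+-0.053990+0.017997=0.5112
k=7 load: inc=0.017997, refl=0.017997·-0.714286=-0.0129; V=0.493251+0.017997+-0.012855=0.4984
k=8 src: inc=-0.012855, refl=-0.012855·-0.333333=0.0043; V=0.511248+-0.012855+0.004285=0.5027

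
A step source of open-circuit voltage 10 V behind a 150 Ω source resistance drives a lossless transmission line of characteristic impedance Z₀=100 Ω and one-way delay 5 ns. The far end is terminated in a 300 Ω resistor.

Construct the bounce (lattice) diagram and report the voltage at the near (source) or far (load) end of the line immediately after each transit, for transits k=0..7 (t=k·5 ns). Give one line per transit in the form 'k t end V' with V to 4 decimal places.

Γ_L=0.500000, Γ_S=0.200000; launch V₁=10·100/250=4.000000
k=0 src: V=4.0000
k=1 load: inc=4.000000, refl=4.000000·0.500000=2.0000; V=0.000000+4.000000+2.000000=6.0000
k=2 src: inc=2.000000, refl=2.000000·0.200000=0.4000; V=4.000000+2.000000+0.400000=6.4000
k=3 load: inc=0.400000, refl=0.400000·0.500000=0.2000; V=6.000000+0.400000+0.200000=6.6000
k=4 src: inc=0.200000, refl=0.200000·0.200000=0.0400; V=6.400000+0.200000+0.040000=6.6400
k=5 load: inc=0.040000, refl=0.040000·0.500000=0.0200; V=6.600000+0.040000+0.020000=6.6600
k=6 src: inc=0.020000, refl=0.020000·0.200000=0.0040; V=6.640000+0.020000+0.004000=6.6640
k=7 load: inc=0.004000, refl=0.004000·0.500000=0.0020; V=6.660000+0.004000+0.002000=6.6660

0 0 source 4.0000
1 5 load 6.0000
2 10 source 6.4000
3 15 load 6.6000
4 20 source 6.6400
5 25 load 6.6600
6 30 source 6.6640
7 35 load 6.6660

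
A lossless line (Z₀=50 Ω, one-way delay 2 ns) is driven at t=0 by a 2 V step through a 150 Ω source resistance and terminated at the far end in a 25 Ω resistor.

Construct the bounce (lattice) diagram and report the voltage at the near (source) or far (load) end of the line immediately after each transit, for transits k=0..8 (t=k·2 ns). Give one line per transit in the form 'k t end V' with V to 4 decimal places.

Γ_L=-0.333333, Γ_S=0.500000; launch V₁=2·50/200=0.500000
k=0 src: V=0.5000
k=1 load: inc=0.500000, refl=0.500000·-0.333333=-0.1667; V=0.000000+0.500000+-0.166667=0.3333
k=2 src: inc=-0.166667, refl=-0.166667·0.500000=-0.0833; V=0.500000+-0.166667+-0.083333=0.2500
k=3 load: inc=-0.083333, refl=-0.083333·-0.333333=0.0278; V=0.333333+-0.083333+0.027778=0.2778
k=4 src: inc=0.027778, refl=0.027778·0.500000=0.0139; V=0.250000+0.027778+0.013889=0.2917
k=5 load: inc=0.013889, refl=0.013889·-0.333333=-0.0046; V=0.277778+0.013889+-0.004630=0.2870
k=6 src: inc=-0.004630, refl=-0.004630·0.500000=-0.0023; V=0.291667+-0.004630+-0.002315=0.2847
k=7 load: inc=-0.002315, refl=-0.002315·-0.333333=0.0008; V=0.287037+-0.002315+0.000772=0.2855
k=8 src: inc=0.000772, refl=0.000772·0.500000=0.0004; V=0.284722+0.000772+0.000386=0.2859

0 0 source 0.5000
1 2 load 0.3333
2 4 source 0.2500
3 6 load 0.2778
4 8 source 0.2917
5 10 load 0.2870
6 12 source 0.2847
7 14 load 0.2855
8 16 source 0.2859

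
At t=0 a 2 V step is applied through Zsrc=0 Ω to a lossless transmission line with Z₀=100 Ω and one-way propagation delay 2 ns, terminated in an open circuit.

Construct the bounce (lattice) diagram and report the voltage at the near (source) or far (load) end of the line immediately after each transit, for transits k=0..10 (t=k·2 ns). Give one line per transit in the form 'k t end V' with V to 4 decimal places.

Γ_L=1.000000, Γ_S=-1.000000; launch V₁=2·100/100=2.000000
k=0 src: V=2.0000
k=1 load: inc=2.000000, refl=2.000000·1.000000=2.0000; V=0.000000+2.000000+2.000000=4.0000
k=2 src: inc=2.000000, refl=2.000000·-1.000000=-2.0000; V=2.000000+2.000000+-2.000000=2.0000
k=3 load: inc=-2.000000, refl=-2.000000·1.000000=-2.0000; V=4.000000+-2.000000+-2.000000=0.0000
k=4 src: inc=-2.000000, refl=-2.000000·-1.000000=2.0000; V=2.000000+-2.000000+2.000000=2.0000
k=5 load: inc=2.000000, refl=2.000000·1.000000=2.0000; V=0.000000+2.000000+2.000000=4.0000
k=6 src: inc=2.000000, refl=2.000000·-1.000000=-2.0000; V=2.000000+2.000000+-2.000000=2.0000
k=7 load: inc=-2.000000, refl=-2.000000·1.000000=-2.0000; V=4.000000+-2.000000+-2.000000=0.0000
k=8 src: inc=-2.000000, refl=-2.000000·-1.000000=2.0000; V=2.000000+-2.000000+2.000000=2.0000
k=9 load: inc=2.000000, refl=2.000000·1.000000=2.0000; V=0.000000+2.000000+2.000000=4.0000
k=10 src: inc=2.000000, refl=2.000000·-1.000000=-2.0000; V=2.000000+2.000000+-2.000000=2.0000

0 0 source 2.0000
1 2 load 4.0000
2 4 source 2.0000
3 6 load 0.0000
4 8 source 2.0000
5 10 load 4.0000
6 12 source 2.0000
7 14 load 0.0000
8 16 source 2.0000
9 18 load 4.0000
10 20 source 2.0000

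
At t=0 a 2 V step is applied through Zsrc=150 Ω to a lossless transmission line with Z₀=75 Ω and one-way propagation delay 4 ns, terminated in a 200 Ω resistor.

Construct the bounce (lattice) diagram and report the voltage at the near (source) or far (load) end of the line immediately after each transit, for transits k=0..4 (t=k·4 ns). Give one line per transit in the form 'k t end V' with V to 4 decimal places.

0 0 source 0.6667
1 4 load 0.9697
2 8 source 1.0707
3 12 load 1.1166
4 16 source 1.1319

Γ_L=0.454545, Γ_S=0.333333; launch V₁=2·75/225=0.666667
k=0 src: V=0.6667
k=1 load: inc=0.666667, refl=0.666667·0.454545=0.3030; V=0.000000+0.666667+0.303030=0.9697
k=2 src: inc=0.303030, refl=0.303030·0.333333=0.1010; V=0.666667+0.303030+0.101010=1.0707
k=3 load: inc=0.101010, refl=0.101010·0.454545=0.0459; V=0.969697+0.101010+0.045914=1.1166
k=4 src: inc=0.045914, refl=0.045914·0.333333=0.0153; V=1.070707+0.045914+0.015305=1.1319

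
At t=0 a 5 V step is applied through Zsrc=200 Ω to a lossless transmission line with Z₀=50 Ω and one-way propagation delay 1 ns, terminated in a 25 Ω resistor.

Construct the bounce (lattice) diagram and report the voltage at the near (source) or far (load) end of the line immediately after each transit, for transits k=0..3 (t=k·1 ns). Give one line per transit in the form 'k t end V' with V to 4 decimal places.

Γ_L=-0.333333, Γ_S=0.600000; launch V₁=5·50/250=1.000000
k=0 src: V=1.0000
k=1 load: inc=1.000000, refl=1.000000·-0.333333=-0.3333; V=0.000000+1.000000+-0.333333=0.6667
k=2 src: inc=-0.333333, refl=-0.333333·0.600000=-0.2000; V=1.000000+-0.333333+-0.200000=0.4667
k=3 load: inc=-0.200000, refl=-0.200000·-0.333333=0.0667; V=0.666667+-0.200000+0.066667=0.5333

0 0 source 1.0000
1 1 load 0.6667
2 2 source 0.4667
3 3 load 0.5333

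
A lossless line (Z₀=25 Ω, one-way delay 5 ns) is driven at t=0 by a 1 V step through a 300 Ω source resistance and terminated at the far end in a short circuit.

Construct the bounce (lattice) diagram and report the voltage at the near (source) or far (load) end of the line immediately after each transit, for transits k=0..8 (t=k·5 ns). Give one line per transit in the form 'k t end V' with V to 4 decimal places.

Γ_L=-1.000000, Γ_S=0.846154; launch V₁=1·25/325=0.076923
k=0 src: V=0.0769
k=1 load: inc=0.076923, refl=0.076923·-1.000000=-0.0769; V=0.000000+0.076923+-0.076923=0.0000
k=2 src: inc=-0.076923, refl=-0.076923·0.846154=-0.0651; V=0.076923+-0.076923+-0.065089=-0.0651
k=3 load: inc=-0.065089, refl=-0.065089·-1.000000=0.0651; V=0.000000+-0.065089+0.065089=0.0000
k=4 src: inc=0.065089, refl=0.065089·0.846154=0.0551; V=-0.065089+0.065089+0.055075=0.0551
k=5 load: inc=0.055075, refl=0.055075·-1.000000=-0.0551; V=0.000000+0.055075+-0.055075=0.0000
k=6 src: inc=-0.055075, refl=-0.055075·0.846154=-0.0466; V=0.055075+-0.055075+-0.046602=-0.0466
k=7 load: inc=-0.046602, refl=-0.046602·-1.000000=0.0466; V=0.000000+-0.046602+0.046602=0.0000
k=8 src: inc=0.046602, refl=0.046602·0.846154=0.0394; V=-0.046602+0.046602+0.039432=0.0394

0 0 source 0.0769
1 5 load 0.0000
2 10 source -0.0651
3 15 load 0.0000
4 20 source 0.0551
5 25 load 0.0000
6 30 source -0.0466
7 35 load 0.0000
8 40 source 0.0394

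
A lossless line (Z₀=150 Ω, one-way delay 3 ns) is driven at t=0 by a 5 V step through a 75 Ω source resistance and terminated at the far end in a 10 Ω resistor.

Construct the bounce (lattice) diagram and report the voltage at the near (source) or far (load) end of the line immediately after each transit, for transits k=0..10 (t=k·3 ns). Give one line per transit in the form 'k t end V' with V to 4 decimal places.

0 0 source 3.3333
1 3 load 0.4167
2 6 source 1.3889
3 9 load 0.5382
4 12 source 0.8218
5 15 load 0.5736
6 18 source 0.6563
7 21 load 0.5840
8 24 source 0.6081
9 27 load 0.5870
10 30 source 0.5940

Γ_L=-0.875000, Γ_S=-0.333333; launch V₁=5·150/225=3.333333
k=0 src: V=3.3333
k=1 load: inc=3.333333, refl=3.333333·-0.875000=-2.9167; V=0.000000+3.333333+-2.916667=0.4167
k=2 src: inc=-2.916667, refl=-2.916667·-0.333333=0.9722; V=3.333333+-2.916667+0.972222=1.3889
k=3 load: inc=0.972222, refl=0.972222·-0.875000=-0.8507; V=0.416667+0.972222+-0.850694=0.5382
k=4 src: inc=-0.850694, refl=-0.850694·-0.333333=0.2836; V=1.388889+-0.850694+0.283565=0.8218
k=5 load: inc=0.283565, refl=0.283565·-0.875000=-0.2481; V=0.538194+0.283565+-0.248119=0.5736
k=6 src: inc=-0.248119, refl=-0.248119·-0.333333=0.0827; V=0.821759+-0.248119+0.082706=0.6563
k=7 load: inc=0.082706, refl=0.082706·-0.875000=-0.0724; V=0.573640+0.082706+-0.072368=0.5840
k=8 src: inc=-0.072368, refl=-0.072368·-0.333333=0.0241; V=0.656346+-0.072368+0.024123=0.6081
k=9 load: inc=0.024123, refl=0.024123·-0.875000=-0.0211; V=0.583978+0.024123+-0.021107=0.5870
k=10 src: inc=-0.021107, refl=-0.021107·-0.333333=0.0070; V=0.608101+-0.021107+0.007036=0.5940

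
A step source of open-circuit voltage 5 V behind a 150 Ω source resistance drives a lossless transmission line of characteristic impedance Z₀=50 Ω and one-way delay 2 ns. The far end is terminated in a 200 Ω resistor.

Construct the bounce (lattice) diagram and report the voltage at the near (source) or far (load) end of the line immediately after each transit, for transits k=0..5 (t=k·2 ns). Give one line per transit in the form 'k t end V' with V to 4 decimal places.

Γ_L=0.600000, Γ_S=0.500000; launch V₁=5·50/200=1.250000
k=0 src: V=1.2500
k=1 load: inc=1.250000, refl=1.250000·0.600000=0.7500; V=0.000000+1.250000+0.750000=2.0000
k=2 src: inc=0.750000, refl=0.750000·0.500000=0.3750; V=1.250000+0.750000+0.375000=2.3750
k=3 load: inc=0.375000, refl=0.375000·0.600000=0.2250; V=2.000000+0.375000+0.225000=2.6000
k=4 src: inc=0.225000, refl=0.225000·0.500000=0.1125; V=2.375000+0.225000+0.112500=2.7125
k=5 load: inc=0.112500, refl=0.112500·0.600000=0.0675; V=2.600000+0.112500+0.067500=2.7800

0 0 source 1.2500
1 2 load 2.0000
2 4 source 2.3750
3 6 load 2.6000
4 8 source 2.7125
5 10 load 2.7800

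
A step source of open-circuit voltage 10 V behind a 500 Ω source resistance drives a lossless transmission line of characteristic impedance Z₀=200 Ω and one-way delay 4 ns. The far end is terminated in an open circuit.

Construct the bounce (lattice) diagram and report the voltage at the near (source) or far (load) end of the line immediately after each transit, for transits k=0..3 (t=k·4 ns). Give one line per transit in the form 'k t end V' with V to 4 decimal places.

Γ_L=1.000000, Γ_S=0.428571; launch V₁=10·200/700=2.857143
k=0 src: V=2.8571
k=1 load: inc=2.857143, refl=2.857143·1.000000=2.8571; V=0.000000+2.857143+2.857143=5.7143
k=2 src: inc=2.857143, refl=2.857143·0.428571=1.2245; V=2.857143+2.857143+1.224490=6.9388
k=3 load: inc=1.224490, refl=1.224490·1.000000=1.2245; V=5.714286+1.224490+1.224490=8.1633

0 0 source 2.8571
1 4 load 5.7143
2 8 source 6.9388
3 12 load 8.1633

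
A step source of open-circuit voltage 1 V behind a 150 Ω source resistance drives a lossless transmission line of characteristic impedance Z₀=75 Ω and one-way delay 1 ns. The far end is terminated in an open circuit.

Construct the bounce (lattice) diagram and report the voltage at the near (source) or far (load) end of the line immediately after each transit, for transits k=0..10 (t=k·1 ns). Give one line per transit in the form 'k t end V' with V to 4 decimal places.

0 0 source 0.3333
1 1 load 0.6667
2 2 source 0.7778
3 3 load 0.8889
4 4 source 0.9259
5 5 load 0.9630
6 6 source 0.9753
7 7 load 0.9877
8 8 source 0.9918
9 9 load 0.9959
10 10 source 0.9973

Γ_L=1.000000, Γ_S=0.333333; launch V₁=1·75/225=0.333333
k=0 src: V=0.3333
k=1 load: inc=0.333333, refl=0.333333·1.000000=0.3333; V=0.000000+0.333333+0.333333=0.6667
k=2 src: inc=0.333333, refl=0.333333·0.333333=0.1111; V=0.333333+0.333333+0.111111=0.7778
k=3 load: inc=0.111111, refl=0.111111·1.000000=0.1111; V=0.666667+0.111111+0.111111=0.8889
k=4 src: inc=0.111111, refl=0.111111·0.333333=0.0370; V=0.777778+0.111111+0.037037=0.9259
k=5 load: inc=0.037037, refl=0.037037·1.000000=0.0370; V=0.888889+0.037037+0.037037=0.9630
k=6 src: inc=0.037037, refl=0.037037·0.333333=0.0123; V=0.925926+0.037037+0.012346=0.9753
k=7 load: inc=0.012346, refl=0.012346·1.000000=0.0123; V=0.962963+0.012346+0.012346=0.9877
k=8 src: inc=0.012346, refl=0.012346·0.333333=0.0041; V=0.975309+0.012346+0.004115=0.9918
k=9 load: inc=0.004115, refl=0.004115·1.000000=0.0041; V=0.987654+0.004115+0.004115=0.9959
k=10 src: inc=0.004115, refl=0.004115·0.333333=0.0014; V=0.991770+0.004115+0.001372=0.9973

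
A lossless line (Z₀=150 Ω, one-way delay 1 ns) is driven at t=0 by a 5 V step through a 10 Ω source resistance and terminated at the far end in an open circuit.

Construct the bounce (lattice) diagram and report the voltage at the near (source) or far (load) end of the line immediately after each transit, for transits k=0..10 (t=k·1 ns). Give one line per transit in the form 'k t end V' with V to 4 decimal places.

0 0 source 4.6875
1 1 load 9.3750
2 2 source 5.2734
3 3 load 1.1719
4 4 source 4.7607
5 5 load 8.3496
6 6 source 5.2094
7 7 load 2.0691
8 8 source 4.8168
9 9 load 7.5645
10 10 source 5.1603

Γ_L=1.000000, Γ_S=-0.875000; launch V₁=5·150/160=4.687500
k=0 src: V=4.6875
k=1 load: inc=4.687500, refl=4.687500·1.000000=4.6875; V=0.000000+4.687500+4.687500=9.3750
k=2 src: inc=4.687500, refl=4.687500·-0.875000=-4.1016; V=4.687500+4.687500+-4.101562=5.2734
k=3 load: inc=-4.101562, refl=-4.101562·1.000000=-4.1016; V=9.375000+-4.101562+-4.101562=1.1719
k=4 src: inc=-4.101562, refl=-4.101562·-0.875000=3.5889; V=5.273438+-4.101562+3.588867=4.7607
k=5 load: inc=3.588867, refl=3.588867·1.000000=3.5889; V=1.171875+3.588867+3.588867=8.3496
k=6 src: inc=3.588867, refl=3.588867·-0.875000=-3.1403; V=4.760742+3.588867+-3.140259=5.2094
k=7 load: inc=-3.140259, refl=-3.140259·1.000000=-3.1403; V=8.349609+-3.140259+-3.140259=2.0691
k=8 src: inc=-3.140259, refl=-3.140259·-0.875000=2.7477; V=5.209351+-3.140259+2.747726=4.8168
k=9 load: inc=2.747726, refl=2.747726·1.000000=2.7477; V=2.069092+2.747726+2.747726=7.5645
k=10 src: inc=2.747726, refl=2.747726·-0.875000=-2.4043; V=4.816818+2.747726+-2.404261=5.1603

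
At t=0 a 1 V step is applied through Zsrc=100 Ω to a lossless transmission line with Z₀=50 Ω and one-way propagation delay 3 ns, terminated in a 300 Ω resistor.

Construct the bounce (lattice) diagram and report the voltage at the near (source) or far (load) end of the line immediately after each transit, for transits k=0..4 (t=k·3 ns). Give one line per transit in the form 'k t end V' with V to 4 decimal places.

Γ_L=0.714286, Γ_S=0.333333; launch V₁=1·50/150=0.333333
k=0 src: V=0.3333
k=1 load: inc=0.333333, refl=0.333333·0.714286=0.2381; V=0.000000+0.333333+0.238095=0.5714
k=2 src: inc=0.238095, refl=0.238095·0.333333=0.0794; V=0.333333+0.238095+0.079365=0.6508
k=3 load: inc=0.079365, refl=0.079365·0.714286=0.0567; V=0.571429+0.079365+0.056689=0.7075
k=4 src: inc=0.056689, refl=0.056689·0.333333=0.0189; V=0.650794+0.056689+0.018896=0.7264

0 0 source 0.3333
1 3 load 0.5714
2 6 source 0.6508
3 9 load 0.7075
4 12 source 0.7264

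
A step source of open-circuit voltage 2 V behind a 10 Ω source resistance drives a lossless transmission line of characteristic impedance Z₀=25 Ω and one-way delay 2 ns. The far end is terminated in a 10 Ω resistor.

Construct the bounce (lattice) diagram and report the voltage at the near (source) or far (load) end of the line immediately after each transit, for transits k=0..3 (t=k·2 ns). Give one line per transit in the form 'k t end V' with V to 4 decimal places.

0 0 source 1.4286
1 2 load 0.8163
2 4 source 1.0787
3 6 load 0.9663

Γ_L=-0.428571, Γ_S=-0.428571; launch V₁=2·25/35=1.428571
k=0 src: V=1.4286
k=1 load: inc=1.428571, refl=1.428571·-0.428571=-0.6122; V=0.000000+1.428571+-0.612245=0.8163
k=2 src: inc=-0.612245, refl=-0.612245·-0.428571=0.2624; V=1.428571+-0.612245+0.262391=1.0787
k=3 load: inc=0.262391, refl=0.262391·-0.428571=-0.1125; V=0.816327+0.262391+-0.112453=0.9663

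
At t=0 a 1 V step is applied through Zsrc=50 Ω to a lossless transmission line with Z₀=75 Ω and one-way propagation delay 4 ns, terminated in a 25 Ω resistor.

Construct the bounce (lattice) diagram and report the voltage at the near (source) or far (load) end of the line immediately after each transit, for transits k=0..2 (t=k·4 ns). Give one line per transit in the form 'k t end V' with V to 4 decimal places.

0 0 source 0.6000
1 4 load 0.3000
2 8 source 0.3600

Γ_L=-0.500000, Γ_S=-0.200000; launch V₁=1·75/125=0.600000
k=0 src: V=0.6000
k=1 load: inc=0.600000, refl=0.600000·-0.500000=-0.3000; V=0.000000+0.600000+-0.300000=0.3000
k=2 src: inc=-0.300000, refl=-0.300000·-0.200000=0.0600; V=0.600000+-0.300000+0.060000=0.3600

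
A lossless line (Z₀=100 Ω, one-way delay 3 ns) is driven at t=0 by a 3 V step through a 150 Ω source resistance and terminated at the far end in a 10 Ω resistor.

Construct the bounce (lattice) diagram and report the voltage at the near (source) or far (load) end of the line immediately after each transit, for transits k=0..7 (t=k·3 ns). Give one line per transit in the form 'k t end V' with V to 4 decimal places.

Γ_L=-0.818182, Γ_S=0.200000; launch V₁=3·100/250=1.200000
k=0 src: V=1.2000
k=1 load: inc=1.200000, refl=1.200000·-0.818182=-0.9818; V=0.000000+1.200000+-0.981818=0.2182
k=2 src: inc=-0.981818, refl=-0.981818·0.200000=-0.1964; V=1.200000+-0.981818+-0.196364=0.0218
k=3 load: inc=-0.196364, refl=-0.196364·-0.818182=0.1607; V=0.218182+-0.196364+0.160661=0.1825
k=4 src: inc=0.160661, refl=0.160661·0.200000=0.0321; V=0.021818+0.160661+0.032132=0.2146
k=5 load: inc=0.032132, refl=0.032132·-0.818182=-0.0263; V=0.182479+0.032132+-0.026290=0.1883
k=6 src: inc=-0.026290, refl=-0.026290·0.200000=-0.0053; V=0.214612+-0.026290+-0.005258=0.1831
k=7 load: inc=-0.005258, refl=-0.005258·-0.818182=0.0043; V=0.188322+-0.005258+0.004302=0.1874

0 0 source 1.2000
1 3 load 0.2182
2 6 source 0.0218
3 9 load 0.1825
4 12 source 0.2146
5 15 load 0.1883
6 18 source 0.1831
7 21 load 0.1874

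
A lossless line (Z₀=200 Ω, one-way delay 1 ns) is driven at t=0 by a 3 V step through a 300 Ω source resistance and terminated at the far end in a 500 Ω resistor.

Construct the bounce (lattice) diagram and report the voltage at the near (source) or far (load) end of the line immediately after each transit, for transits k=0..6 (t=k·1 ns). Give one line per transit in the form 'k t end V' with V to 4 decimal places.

0 0 source 1.2000
1 1 load 1.7143
2 2 source 1.8171
3 3 load 1.8612
4 4 source 1.8700
5 5 load 1.8738
6 6 source 1.8746

Γ_L=0.428571, Γ_S=0.200000; launch V₁=3·200/500=1.200000
k=0 src: V=1.2000
k=1 load: inc=1.200000, refl=1.200000·0.428571=0.5143; V=0.000000+1.200000+0.514286=1.7143
k=2 src: inc=0.514286, refl=0.514286·0.200000=0.1029; V=1.200000+0.514286+0.102857=1.8171
k=3 load: inc=0.102857, refl=0.102857·0.428571=0.0441; V=1.714286+0.102857+0.044082=1.8612
k=4 src: inc=0.044082, refl=0.044082·0.200000=0.0088; V=1.817143+0.044082+0.008816=1.8700
k=5 load: inc=0.008816, refl=0.008816·0.428571=0.0038; V=1.861224+0.008816+0.003778=1.8738
k=6 src: inc=0.003778, refl=0.003778·0.200000=0.0008; V=1.870041+0.003778+0.000756=1.8746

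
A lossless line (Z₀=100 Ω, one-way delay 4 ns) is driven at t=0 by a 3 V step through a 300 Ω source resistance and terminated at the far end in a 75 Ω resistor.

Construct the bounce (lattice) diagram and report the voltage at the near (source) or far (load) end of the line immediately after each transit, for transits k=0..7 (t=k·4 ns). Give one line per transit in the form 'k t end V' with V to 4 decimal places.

0 0 source 0.7500
1 4 load 0.6429
2 8 source 0.5893
3 12 load 0.5969
4 16 source 0.6008
5 20 load 0.6002
6 24 source 0.5999
7 28 load 0.6000

Γ_L=-0.142857, Γ_S=0.500000; launch V₁=3·100/400=0.750000
k=0 src: V=0.7500
k=1 load: inc=0.750000, refl=0.750000·-0.142857=-0.1071; V=0.000000+0.750000+-0.107143=0.6429
k=2 src: inc=-0.107143, refl=-0.107143·0.500000=-0.0536; V=0.750000+-0.107143+-0.053571=0.5893
k=3 load: inc=-0.053571, refl=-0.053571·-0.142857=0.0077; V=0.642857+-0.053571+0.007653=0.5969
k=4 src: inc=0.007653, refl=0.007653·0.500000=0.0038; V=0.589286+0.007653+0.003827=0.6008
k=5 load: inc=0.003827, refl=0.003827·-0.142857=-0.0005; V=0.596939+0.003827+-0.000547=0.6002
k=6 src: inc=-0.000547, refl=-0.000547·0.500000=-0.0003; V=0.600765+-0.000547+-0.000273=0.5999
k=7 load: inc=-0.000273, refl=-0.000273·-0.142857=0.0000; V=0.600219+-0.000273+0.000039=0.6000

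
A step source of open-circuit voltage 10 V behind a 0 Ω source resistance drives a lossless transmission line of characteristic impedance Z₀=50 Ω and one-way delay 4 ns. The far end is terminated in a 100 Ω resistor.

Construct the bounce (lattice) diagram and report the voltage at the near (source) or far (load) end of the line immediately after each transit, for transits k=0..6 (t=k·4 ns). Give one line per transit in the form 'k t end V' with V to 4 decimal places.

0 0 source 10.0000
1 4 load 13.3333
2 8 source 10.0000
3 12 load 8.8889
4 16 source 10.0000
5 20 load 10.3704
6 24 source 10.0000

Γ_L=0.333333, Γ_S=-1.000000; launch V₁=10·50/50=10.000000
k=0 src: V=10.0000
k=1 load: inc=10.000000, refl=10.000000·0.333333=3.3333; V=0.000000+10.000000+3.333333=13.3333
k=2 src: inc=3.333333, refl=3.333333·-1.000000=-3.3333; V=10.000000+3.333333+-3.333333=10.0000
k=3 load: inc=-3.333333, refl=-3.333333·0.333333=-1.1111; V=13.333333+-3.333333+-1.111111=8.8889
k=4 src: inc=-1.111111, refl=-1.111111·-1.000000=1.1111; V=10.000000+-1.111111+1.111111=10.0000
k=5 load: inc=1.111111, refl=1.111111·0.333333=0.3704; V=8.888889+1.111111+0.370370=10.3704
k=6 src: inc=0.370370, refl=0.370370·-1.000000=-0.3704; V=10.000000+0.370370+-0.370370=10.0000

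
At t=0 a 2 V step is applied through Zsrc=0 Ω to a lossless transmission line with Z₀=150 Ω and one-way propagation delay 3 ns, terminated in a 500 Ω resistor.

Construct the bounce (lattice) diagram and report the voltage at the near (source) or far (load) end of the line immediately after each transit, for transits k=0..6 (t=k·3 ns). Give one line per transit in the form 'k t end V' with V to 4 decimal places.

0 0 source 2.0000
1 3 load 3.0769
2 6 source 2.0000
3 9 load 1.4201
4 12 source 2.0000
5 15 load 2.3122
6 18 source 2.0000

Γ_L=0.538462, Γ_S=-1.000000; launch V₁=2·150/150=2.000000
k=0 src: V=2.0000
k=1 load: inc=2.000000, refl=2.000000·0.538462=1.0769; V=0.000000+2.000000+1.076923=3.0769
k=2 src: inc=1.076923, refl=1.076923·-1.000000=-1.0769; V=2.000000+1.076923+-1.076923=2.0000
k=3 load: inc=-1.076923, refl=-1.076923·0.538462=-0.5799; V=3.076923+-1.076923+-0.579882=1.4201
k=4 src: inc=-0.579882, refl=-0.579882·-1.000000=0.5799; V=2.000000+-0.579882+0.579882=2.0000
k=5 load: inc=0.579882, refl=0.579882·0.538462=0.3122; V=1.420118+0.579882+0.312244=2.3122
k=6 src: inc=0.312244, refl=0.312244·-1.000000=-0.3122; V=2.000000+0.312244+-0.312244=2.0000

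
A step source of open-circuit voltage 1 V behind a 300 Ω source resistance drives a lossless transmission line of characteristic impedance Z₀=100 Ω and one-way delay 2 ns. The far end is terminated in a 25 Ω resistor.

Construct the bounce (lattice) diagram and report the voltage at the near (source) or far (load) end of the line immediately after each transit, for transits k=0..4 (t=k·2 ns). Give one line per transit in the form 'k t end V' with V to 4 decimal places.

Γ_L=-0.600000, Γ_S=0.500000; launch V₁=1·100/400=0.250000
k=0 src: V=0.2500
k=1 load: inc=0.250000, refl=0.250000·-0.600000=-0.1500; V=0.000000+0.250000+-0.150000=0.1000
k=2 src: inc=-0.150000, refl=-0.150000·0.500000=-0.0750; V=0.250000+-0.150000+-0.075000=0.0250
k=3 load: inc=-0.075000, refl=-0.075000·-0.600000=0.0450; V=0.100000+-0.075000+0.045000=0.0700
k=4 src: inc=0.045000, refl=0.045000·0.500000=0.0225; V=0.025000+0.045000+0.022500=0.0925

0 0 source 0.2500
1 2 load 0.1000
2 4 source 0.0250
3 6 load 0.0700
4 8 source 0.0925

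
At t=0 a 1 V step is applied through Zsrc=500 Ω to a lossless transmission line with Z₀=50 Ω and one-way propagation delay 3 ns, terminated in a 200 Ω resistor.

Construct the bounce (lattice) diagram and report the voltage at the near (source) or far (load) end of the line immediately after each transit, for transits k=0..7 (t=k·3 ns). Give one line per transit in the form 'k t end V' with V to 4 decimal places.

Γ_L=0.600000, Γ_S=0.818182; launch V₁=1·50/550=0.090909
k=0 src: V=0.0909
k=1 load: inc=0.090909, refl=0.090909·0.600000=0.0545; V=0.000000+0.090909+0.054545=0.1455
k=2 src: inc=0.054545, refl=0.054545·0.818182=0.0446; V=0.090909+0.054545+0.044628=0.1901
k=3 load: inc=0.044628, refl=0.044628·0.600000=0.0268; V=0.145455+0.044628+0.026777=0.2169
k=4 src: inc=0.026777, refl=0.026777·0.818182=0.0219; V=0.190083+0.026777+0.021908=0.2388
k=5 load: inc=0.021908, refl=0.021908·0.600000=0.0131; V=0.216860+0.021908+0.013145=0.2519
k=6 src: inc=0.013145, refl=0.013145·0.818182=0.0108; V=0.238768+0.013145+0.010755=0.2627
k=7 load: inc=0.010755, refl=0.010755·0.600000=0.0065; V=0.251913+0.010755+0.006453=0.2691

0 0 source 0.0909
1 3 load 0.1455
2 6 source 0.1901
3 9 load 0.2169
4 12 source 0.2388
5 15 load 0.2519
6 18 source 0.2627
7 21 load 0.2691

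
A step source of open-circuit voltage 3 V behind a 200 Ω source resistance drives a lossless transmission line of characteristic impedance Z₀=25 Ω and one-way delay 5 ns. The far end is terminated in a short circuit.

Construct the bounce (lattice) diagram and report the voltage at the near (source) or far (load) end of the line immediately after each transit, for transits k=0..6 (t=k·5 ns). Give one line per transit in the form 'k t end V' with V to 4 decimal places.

0 0 source 0.3333
1 5 load 0.0000
2 10 source -0.2593
3 15 load 0.0000
4 20 source 0.2016
5 25 load 0.0000
6 30 source -0.1568

Γ_L=-1.000000, Γ_S=0.777778; launch V₁=3·25/225=0.333333
k=0 src: V=0.3333
k=1 load: inc=0.333333, refl=0.333333·-1.000000=-0.3333; V=0.000000+0.333333+-0.333333=0.0000
k=2 src: inc=-0.333333, refl=-0.333333·0.777778=-0.2593; V=0.333333+-0.333333+-0.259259=-0.2593
k=3 load: inc=-0.259259, refl=-0.259259·-1.000000=0.2593; V=0.000000+-0.259259+0.259259=0.0000
k=4 src: inc=0.259259, refl=0.259259·0.777778=0.2016; V=-0.259259+0.259259+0.201646=0.2016
k=5 load: inc=0.201646, refl=0.201646·-1.000000=-0.2016; V=0.000000+0.201646+-0.201646=0.0000
k=6 src: inc=-0.201646, refl=-0.201646·0.777778=-0.1568; V=0.201646+-0.201646+-0.156836=-0.1568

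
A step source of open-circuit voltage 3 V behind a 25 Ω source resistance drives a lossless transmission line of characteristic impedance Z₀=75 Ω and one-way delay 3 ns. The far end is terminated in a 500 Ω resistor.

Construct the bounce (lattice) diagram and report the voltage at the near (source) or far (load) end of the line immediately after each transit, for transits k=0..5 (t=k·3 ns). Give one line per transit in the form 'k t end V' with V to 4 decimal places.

0 0 source 2.2500
1 3 load 3.9130
2 6 source 3.0815
3 9 load 2.4669
4 12 source 2.7742
5 15 load 3.0014

Γ_L=0.739130, Γ_S=-0.500000; launch V₁=3·75/100=2.250000
k=0 src: V=2.2500
k=1 load: inc=2.250000, refl=2.250000·0.739130=1.6630; V=0.000000+2.250000+1.663043=3.9130
k=2 src: inc=1.663043, refl=1.663043·-0.500000=-0.8315; V=2.250000+1.663043+-0.831522=3.0815
k=3 load: inc=-0.831522, refl=-0.831522·0.739130=-0.6146; V=3.913043+-0.831522+-0.614603=2.4669
k=4 src: inc=-0.614603, refl=-0.614603·-0.500000=0.3073; V=3.081522+-0.614603+0.307302=2.7742
k=5 load: inc=0.307302, refl=0.307302·0.739130=0.2271; V=2.466919+0.307302+0.227136=3.0014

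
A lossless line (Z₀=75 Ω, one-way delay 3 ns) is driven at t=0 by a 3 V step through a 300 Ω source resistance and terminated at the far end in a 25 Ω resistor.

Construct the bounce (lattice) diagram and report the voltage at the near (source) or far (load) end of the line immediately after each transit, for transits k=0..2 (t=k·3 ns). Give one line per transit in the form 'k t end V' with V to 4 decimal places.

Γ_L=-0.500000, Γ_S=0.600000; launch V₁=3·75/375=0.600000
k=0 src: V=0.6000
k=1 load: inc=0.600000, refl=0.600000·-0.500000=-0.3000; V=0.000000+0.600000+-0.300000=0.3000
k=2 src: inc=-0.300000, refl=-0.300000·0.600000=-0.1800; V=0.600000+-0.300000+-0.180000=0.1200

0 0 source 0.6000
1 3 load 0.3000
2 6 source 0.1200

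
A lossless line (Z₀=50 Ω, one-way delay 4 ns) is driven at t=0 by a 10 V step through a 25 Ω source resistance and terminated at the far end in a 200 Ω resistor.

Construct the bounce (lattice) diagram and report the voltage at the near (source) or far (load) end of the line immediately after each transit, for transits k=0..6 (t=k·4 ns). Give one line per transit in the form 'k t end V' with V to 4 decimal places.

Γ_L=0.600000, Γ_S=-0.333333; launch V₁=10·50/75=6.666667
k=0 src: V=6.6667
k=1 load: inc=6.666667, refl=6.666667·0.600000=4.0000; V=0.000000+6.666667+4.000000=10.6667
k=2 src: inc=4.000000, refl=4.000000·-0.333333=-1.3333; V=6.666667+4.000000+-1.333333=9.3333
k=3 load: inc=-1.333333, refl=-1.333333·0.600000=-0.8000; V=10.666667+-1.333333+-0.800000=8.5333
k=4 src: inc=-0.800000, refl=-0.800000·-0.333333=0.2667; V=9.333333+-0.800000+0.266667=8.8000
k=5 load: inc=0.266667, refl=0.266667·0.600000=0.1600; V=8.533333+0.266667+0.160000=8.9600
k=6 src: inc=0.160000, refl=0.160000·-0.333333=-0.0533; V=8.800000+0.160000+-0.053333=8.9067

0 0 source 6.6667
1 4 load 10.6667
2 8 source 9.3333
3 12 load 8.5333
4 16 source 8.8000
5 20 load 8.9600
6 24 source 8.9067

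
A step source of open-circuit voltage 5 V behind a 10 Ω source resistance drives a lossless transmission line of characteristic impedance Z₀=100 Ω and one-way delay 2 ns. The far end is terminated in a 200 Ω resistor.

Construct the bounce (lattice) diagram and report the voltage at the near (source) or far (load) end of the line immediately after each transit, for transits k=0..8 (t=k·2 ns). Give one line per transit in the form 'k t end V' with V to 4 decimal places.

0 0 source 4.5455
1 2 load 6.0606
2 4 source 4.8209
3 6 load 4.4077
4 8 source 4.7458
5 10 load 4.8585
6 12 source 4.7663
7 14 load 4.7356
8 16 source 4.7607

Γ_L=0.333333, Γ_S=-0.818182; launch V₁=5·100/110=4.545455
k=0 src: V=4.5455
k=1 load: inc=4.545455, refl=4.545455·0.333333=1.5152; V=0.000000+4.545455+1.515152=6.0606
k=2 src: inc=1.515152, refl=1.515152·-0.818182=-1.2397; V=4.545455+1.515152+-1.239669=4.8209
k=3 load: inc=-1.239669, refl=-1.239669·0.333333=-0.4132; V=6.060606+-1.239669+-0.413223=4.4077
k=4 src: inc=-0.413223, refl=-0.413223·-0.818182=0.3381; V=4.820937+-0.413223+0.338092=4.7458
k=5 load: inc=0.338092, refl=0.338092·0.333333=0.1127; V=4.407713+0.338092+0.112697=4.8585
k=6 src: inc=0.112697, refl=0.112697·-0.818182=-0.0922; V=4.745805+0.112697+-0.092207=4.7663
k=7 load: inc=-0.092207, refl=-0.092207·0.333333=-0.0307; V=4.858502+-0.092207+-0.030736=4.7356
k=8 src: inc=-0.030736, refl=-0.030736·-0.818182=0.0251; V=4.766296+-0.030736+0.025147=4.7607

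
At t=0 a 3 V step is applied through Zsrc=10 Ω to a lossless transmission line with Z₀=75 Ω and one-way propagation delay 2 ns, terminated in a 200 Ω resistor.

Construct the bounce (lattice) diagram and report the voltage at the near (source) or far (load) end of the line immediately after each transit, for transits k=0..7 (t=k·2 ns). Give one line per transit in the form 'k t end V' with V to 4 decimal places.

0 0 source 2.6471
1 2 load 3.8503
2 4 source 2.9302
3 6 load 2.5119
4 8 source 2.8318
5 10 load 2.9771
6 12 source 2.8660
7 14 load 2.8154

Γ_L=0.454545, Γ_S=-0.764706; launch V₁=3·75/85=2.647059
k=0 src: V=2.6471
k=1 load: inc=2.647059, refl=2.647059·0.454545=1.2032; V=0.000000+2.647059+1.203209=3.8503
k=2 src: inc=1.203209, refl=1.203209·-0.764706=-0.9201; V=2.647059+1.203209+-0.920101=2.9302
k=3 load: inc=-0.920101, refl=-0.920101·0.454545=-0.4182; V=3.850267+-0.920101+-0.418228=2.5119
k=4 src: inc=-0.418228, refl=-0.418228·-0.764706=0.3198; V=2.930167+-0.418228+0.319821=2.8318
k=5 load: inc=0.319821, refl=0.319821·0.454545=0.1454; V=2.511939+0.319821+0.145373=2.9771
k=6 src: inc=0.145373, refl=0.145373·-0.764706=-0.1112; V=2.831760+0.145373+-0.111168=2.8660
k=7 load: inc=-0.111168, refl=-0.111168·0.454545=-0.0505; V=2.977133+-0.111168+-0.050531=2.8154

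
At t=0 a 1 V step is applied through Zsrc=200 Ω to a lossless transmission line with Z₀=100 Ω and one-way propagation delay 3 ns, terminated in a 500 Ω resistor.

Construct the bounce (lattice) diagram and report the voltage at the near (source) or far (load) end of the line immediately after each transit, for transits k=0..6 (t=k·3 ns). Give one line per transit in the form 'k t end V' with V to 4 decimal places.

Γ_L=0.666667, Γ_S=0.333333; launch V₁=1·100/300=0.333333
k=0 src: V=0.3333
k=1 load: inc=0.333333, refl=0.333333·0.666667=0.2222; V=0.000000+0.333333+0.222222=0.5556
k=2 src: inc=0.222222, refl=0.222222·0.333333=0.0741; V=0.333333+0.222222+0.074074=0.6296
k=3 load: inc=0.074074, refl=0.074074·0.666667=0.0494; V=0.555556+0.074074+0.049383=0.6790
k=4 src: inc=0.049383, refl=0.049383·0.333333=0.0165; V=0.629630+0.049383+0.016461=0.6955
k=5 load: inc=0.016461, refl=0.016461·0.666667=0.0110; V=0.679012+0.016461+0.010974=0.7064
k=6 src: inc=0.010974, refl=0.010974·0.333333=0.0037; V=0.695473+0.010974+0.003658=0.7101

0 0 source 0.3333
1 3 load 0.5556
2 6 source 0.6296
3 9 load 0.6790
4 12 source 0.6955
5 15 load 0.7064
6 18 source 0.7101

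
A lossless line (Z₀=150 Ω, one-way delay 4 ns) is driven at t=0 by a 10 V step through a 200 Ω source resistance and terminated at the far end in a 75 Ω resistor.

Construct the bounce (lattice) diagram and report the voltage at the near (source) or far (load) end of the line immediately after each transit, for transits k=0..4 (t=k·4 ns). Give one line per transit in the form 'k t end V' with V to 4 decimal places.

0 0 source 4.2857
1 4 load 2.8571
2 8 source 2.6531
3 12 load 2.7211
4 16 source 2.7308

Γ_L=-0.333333, Γ_S=0.142857; launch V₁=10·150/350=4.285714
k=0 src: V=4.2857
k=1 load: inc=4.285714, refl=4.285714·-0.333333=-1.4286; V=0.000000+4.285714+-1.428571=2.8571
k=2 src: inc=-1.428571, refl=-1.428571·0.142857=-0.2041; V=4.285714+-1.428571+-0.204082=2.6531
k=3 load: inc=-0.204082, refl=-0.204082·-0.333333=0.0680; V=2.857143+-0.204082+0.068027=2.7211
k=4 src: inc=0.068027, refl=0.068027·0.142857=0.0097; V=2.653061+0.068027+0.009718=2.7308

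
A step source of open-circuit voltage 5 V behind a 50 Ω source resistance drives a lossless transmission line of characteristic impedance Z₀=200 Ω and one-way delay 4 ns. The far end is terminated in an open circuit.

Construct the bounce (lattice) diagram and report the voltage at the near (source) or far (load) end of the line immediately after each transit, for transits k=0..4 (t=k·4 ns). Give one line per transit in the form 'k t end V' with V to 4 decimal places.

Γ_L=1.000000, Γ_S=-0.600000; launch V₁=5·200/250=4.000000
k=0 src: V=4.0000
k=1 load: inc=4.000000, refl=4.000000·1.000000=4.0000; V=0.000000+4.000000+4.000000=8.0000
k=2 src: inc=4.000000, refl=4.000000·-0.600000=-2.4000; V=4.000000+4.000000+-2.400000=5.6000
k=3 load: inc=-2.400000, refl=-2.400000·1.000000=-2.4000; V=8.000000+-2.400000+-2.400000=3.2000
k=4 src: inc=-2.400000, refl=-2.400000·-0.600000=1.4400; V=5.600000+-2.400000+1.440000=4.6400

0 0 source 4.0000
1 4 load 8.0000
2 8 source 5.6000
3 12 load 3.2000
4 16 source 4.6400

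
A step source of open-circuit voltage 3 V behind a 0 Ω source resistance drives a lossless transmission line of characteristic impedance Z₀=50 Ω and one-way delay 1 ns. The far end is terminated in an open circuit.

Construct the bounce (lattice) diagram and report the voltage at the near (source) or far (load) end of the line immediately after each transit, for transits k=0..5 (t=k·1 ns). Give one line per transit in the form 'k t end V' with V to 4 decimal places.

Γ_L=1.000000, Γ_S=-1.000000; launch V₁=3·50/50=3.000000
k=0 src: V=3.0000
k=1 load: inc=3.000000, refl=3.000000·1.000000=3.0000; V=0.000000+3.000000+3.000000=6.0000
k=2 src: inc=3.000000, refl=3.000000·-1.000000=-3.0000; V=3.000000+3.000000+-3.000000=3.0000
k=3 load: inc=-3.000000, refl=-3.000000·1.000000=-3.0000; V=6.000000+-3.000000+-3.000000=0.0000
k=4 src: inc=-3.000000, refl=-3.000000·-1.000000=3.0000; V=3.000000+-3.000000+3.000000=3.0000
k=5 load: inc=3.000000, refl=3.000000·1.000000=3.0000; V=0.000000+3.000000+3.000000=6.0000

0 0 source 3.0000
1 1 load 6.0000
2 2 source 3.0000
3 3 load 0.0000
4 4 source 3.0000
5 5 load 6.0000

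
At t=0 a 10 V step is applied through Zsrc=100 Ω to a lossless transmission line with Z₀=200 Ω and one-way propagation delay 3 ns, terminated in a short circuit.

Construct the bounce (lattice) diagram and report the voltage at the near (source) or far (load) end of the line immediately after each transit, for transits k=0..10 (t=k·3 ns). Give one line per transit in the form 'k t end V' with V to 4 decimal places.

Γ_L=-1.000000, Γ_S=-0.333333; launch V₁=10·200/300=6.666667
k=0 src: V=6.6667
k=1 load: inc=6.666667, refl=6.666667·-1.000000=-6.6667; V=0.000000+6.666667+-6.666667=0.0000
k=2 src: inc=-6.666667, refl=-6.666667·-0.333333=2.2222; V=6.666667+-6.666667+2.222222=2.2222
k=3 load: inc=2.222222, refl=2.222222·-1.000000=-2.2222; V=0.000000+2.222222+-2.222222=0.0000
k=4 src: inc=-2.222222, refl=-2.222222·-0.333333=0.7407; V=2.222222+-2.222222+0.740741=0.7407
k=5 load: inc=0.740741, refl=0.740741·-1.000000=-0.7407; V=0.000000+0.740741+-0.740741=0.0000
k=6 src: inc=-0.740741, refl=-0.740741·-0.333333=0.2469; V=0.740741+-0.740741+0.246914=0.2469
k=7 load: inc=0.246914, refl=0.246914·-1.000000=-0.2469; V=0.000000+0.246914+-0.246914=0.0000
k=8 src: inc=-0.246914, refl=-0.246914·-0.333333=0.0823; V=0.246914+-0.246914+0.082305=0.0823
k=9 load: inc=0.082305, refl=0.082305·-1.000000=-0.0823; V=0.000000+0.082305+-0.082305=0.0000
k=10 src: inc=-0.082305, refl=-0.082305·-0.333333=0.0274; V=0.082305+-0.082305+0.027435=0.0274

0 0 source 6.6667
1 3 load 0.0000
2 6 source 2.2222
3 9 load 0.0000
4 12 source 0.7407
5 15 load 0.0000
6 18 source 0.2469
7 21 load 0.0000
8 24 source 0.0823
9 27 load 0.0000
10 30 source 0.0274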